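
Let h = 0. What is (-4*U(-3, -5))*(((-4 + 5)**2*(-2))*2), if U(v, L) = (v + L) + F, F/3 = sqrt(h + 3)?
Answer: -128 + 48*sqrt(3) ≈ -44.862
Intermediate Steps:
F = 3*sqrt(3) (F = 3*sqrt(0 + 3) = 3*sqrt(3) ≈ 5.1962)
U(v, L) = L + v + 3*sqrt(3) (U(v, L) = (v + L) + 3*sqrt(3) = (L + v) + 3*sqrt(3) = L + v + 3*sqrt(3))
(-4*U(-3, -5))*(((-4 + 5)**2*(-2))*2) = (-4*(-5 - 3 + 3*sqrt(3)))*(((-4 + 5)**2*(-2))*2) = (-4*(-8 + 3*sqrt(3)))*((1**2*(-2))*2) = (32 - 12*sqrt(3))*((1*(-2))*2) = (32 - 12*sqrt(3))*(-2*2) = (32 - 12*sqrt(3))*(-4) = -128 + 48*sqrt(3)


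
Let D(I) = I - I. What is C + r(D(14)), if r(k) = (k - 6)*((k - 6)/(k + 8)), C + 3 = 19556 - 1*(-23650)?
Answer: 86415/2 ≈ 43208.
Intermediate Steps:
D(I) = 0
C = 43203 (C = -3 + (19556 - 1*(-23650)) = -3 + (19556 + 23650) = -3 + 43206 = 43203)
r(k) = (-6 + k)**2/(8 + k) (r(k) = (-6 + k)*((-6 + k)/(8 + k)) = (-6 + k)**2/(8 + k))
C + r(D(14)) = 43203 + (-6 + 0)**2/(8 + 0) = 43203 + (-6)**2/8 = 43203 + 36*(1/8) = 43203 + 9/2 = 86415/2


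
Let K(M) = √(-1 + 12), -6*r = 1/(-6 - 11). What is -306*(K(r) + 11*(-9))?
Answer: 30294 - 306*√11 ≈ 29279.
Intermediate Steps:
r = 1/102 (r = -1/(6*(-6 - 11)) = -⅙/(-17) = -⅙*(-1/17) = 1/102 ≈ 0.0098039)
K(M) = √11
-306*(K(r) + 11*(-9)) = -306*(√11 + 11*(-9)) = -306*(√11 - 99) = -306*(-99 + √11) = 30294 - 306*√11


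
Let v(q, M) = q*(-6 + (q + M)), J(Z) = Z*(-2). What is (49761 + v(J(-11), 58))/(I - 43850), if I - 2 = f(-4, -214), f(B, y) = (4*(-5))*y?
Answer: -51389/39568 ≈ -1.2988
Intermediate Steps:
f(B, y) = -20*y
I = 4282 (I = 2 - 20*(-214) = 2 + 4280 = 4282)
J(Z) = -2*Z
v(q, M) = q*(-6 + M + q) (v(q, M) = q*(-6 + (M + q)) = q*(-6 + M + q))
(49761 + v(J(-11), 58))/(I - 43850) = (49761 + (-2*(-11))*(-6 + 58 - 2*(-11)))/(4282 - 43850) = (49761 + 22*(-6 + 58 + 22))/(-39568) = (49761 + 22*74)*(-1/39568) = (49761 + 1628)*(-1/39568) = 51389*(-1/39568) = -51389/39568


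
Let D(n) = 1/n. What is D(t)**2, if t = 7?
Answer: 1/49 ≈ 0.020408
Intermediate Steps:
D(t)**2 = (1/7)**2 = 1/49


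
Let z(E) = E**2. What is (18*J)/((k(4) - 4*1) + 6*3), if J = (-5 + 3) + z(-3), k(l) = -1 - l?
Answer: 14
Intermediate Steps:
J = 7 (J = (-5 + 3) + (-3)**2 = -2 + 9 = 7)
(18*J)/((k(4) - 4*1) + 6*3) = (18*7)/(((-1 - 1*4) - 4*1) + 6*3) = 126/(((-1 - 4) - 4) + 18) = 126/((-5 - 4) + 18) = 126/(-9 + 18) = 126/9 = 126*(1/9) = 14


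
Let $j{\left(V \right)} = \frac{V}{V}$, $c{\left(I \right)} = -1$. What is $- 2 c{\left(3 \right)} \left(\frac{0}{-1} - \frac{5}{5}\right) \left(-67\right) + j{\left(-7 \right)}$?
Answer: $135$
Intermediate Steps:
$j{\left(V \right)} = 1$
$- 2 c{\left(3 \right)} \left(\frac{0}{-1} - \frac{5}{5}\right) \left(-67\right) + j{\left(-7 \right)} = \left(-2\right) \left(-1\right) \left(\frac{0}{-1} - \frac{5}{5}\right) \left(-67\right) + 1 = 2 \left(0 \left(-1\right) - 1\right) \left(-67\right) + 1 = 2 \left(0 - 1\right) \left(-67\right) + 1 = 2 \left(-1\right) \left(-67\right) + 1 = \left(-2\right) \left(-67\right) + 1 = 134 + 1 = 135$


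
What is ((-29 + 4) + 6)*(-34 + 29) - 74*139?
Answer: -10191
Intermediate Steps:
((-29 + 4) + 6)*(-34 + 29) - 74*139 = (-25 + 6)*(-5) - 10286 = -19*(-5) - 10286 = 95 - 10286 = -10191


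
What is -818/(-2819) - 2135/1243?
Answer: -5001791/3504017 ≈ -1.4274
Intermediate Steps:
-818/(-2819) - 2135/1243 = -818*(-1/2819) - 2135*1/1243 = 818/2819 - 2135/1243 = -5001791/3504017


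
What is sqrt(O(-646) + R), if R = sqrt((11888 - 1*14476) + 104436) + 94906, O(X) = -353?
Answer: sqrt(94553 + 2*sqrt(25462)) ≈ 308.01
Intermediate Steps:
R = 94906 + 2*sqrt(25462) (R = sqrt((11888 - 14476) + 104436) + 94906 = sqrt(-2588 + 104436) + 94906 = sqrt(101848) + 94906 = 2*sqrt(25462) + 94906 = 94906 + 2*sqrt(25462) ≈ 95225.)
sqrt(O(-646) + R) = sqrt(-353 + (94906 + 2*sqrt(25462))) = sqrt(94553 + 2*sqrt(25462))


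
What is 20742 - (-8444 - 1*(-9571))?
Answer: 19615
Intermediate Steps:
20742 - (-8444 - 1*(-9571)) = 20742 - (-8444 + 9571) = 20742 - 1*1127 = 20742 - 1127 = 19615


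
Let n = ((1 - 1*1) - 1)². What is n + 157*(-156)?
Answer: -24491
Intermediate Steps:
n = 1 (n = ((1 - 1) - 1)² = (0 - 1)² = (-1)² = 1)
n + 157*(-156) = 1 + 157*(-156) = 1 - 24492 = -24491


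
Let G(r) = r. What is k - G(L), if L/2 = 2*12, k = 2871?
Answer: 2823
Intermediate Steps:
L = 48 (L = 2*(2*12) = 2*24 = 48)
k - G(L) = 2871 - 1*48 = 2871 - 48 = 2823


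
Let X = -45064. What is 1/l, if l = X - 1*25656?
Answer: -1/70720 ≈ -1.4140e-5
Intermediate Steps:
l = -70720 (l = -45064 - 1*25656 = -45064 - 25656 = -70720)
1/l = 1/(-70720) = -1/70720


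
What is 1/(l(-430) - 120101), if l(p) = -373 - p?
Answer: -1/120044 ≈ -8.3303e-6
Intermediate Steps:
1/(l(-430) - 120101) = 1/((-373 - 1*(-430)) - 120101) = 1/((-373 + 430) - 120101) = 1/(57 - 120101) = 1/(-120044) = -1/120044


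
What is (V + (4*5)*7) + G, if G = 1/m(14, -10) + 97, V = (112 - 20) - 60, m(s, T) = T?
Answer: 2689/10 ≈ 268.90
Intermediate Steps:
V = 32 (V = 92 - 60 = 32)
G = 969/10 (G = 1/(-10) + 97 = -⅒ + 97 = 969/10 ≈ 96.900)
(V + (4*5)*7) + G = (32 + (4*5)*7) + 969/10 = (32 + 20*7) + 969/10 = (32 + 140) + 969/10 = 172 + 969/10 = 2689/10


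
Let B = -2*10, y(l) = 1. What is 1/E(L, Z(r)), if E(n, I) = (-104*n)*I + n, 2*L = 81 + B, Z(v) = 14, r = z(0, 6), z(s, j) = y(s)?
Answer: -2/88755 ≈ -2.2534e-5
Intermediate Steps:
z(s, j) = 1
r = 1
B = -20
L = 61/2 (L = (81 - 20)/2 = (½)*61 = 61/2 ≈ 30.500)
E(n, I) = n - 104*I*n (E(n, I) = -104*I*n + n = n - 104*I*n)
1/E(L, Z(r)) = 1/(61*(1 - 104*14)/2) = 1/(61*(1 - 1456)/2) = 1/((61/2)*(-1455)) = 1/(-88755/2) = -2/88755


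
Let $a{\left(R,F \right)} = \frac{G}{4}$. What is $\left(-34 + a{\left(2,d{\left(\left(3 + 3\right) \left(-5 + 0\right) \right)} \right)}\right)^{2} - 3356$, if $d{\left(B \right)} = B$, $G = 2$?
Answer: $- \frac{8935}{4} \approx -2233.8$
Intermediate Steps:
$a{\left(R,F \right)} = \frac{1}{2}$ ($a{\left(R,F \right)} = \frac{2}{4} = 2 \cdot \frac{1}{4} = \frac{1}{2}$)
$\left(-34 + a{\left(2,d{\left(\left(3 + 3\right) \left(-5 + 0\right) \right)} \right)}\right)^{2} - 3356 = \left(-34 + \frac{1}{2}\right)^{2} - 3356 = \left(- \frac{67}{2}\right)^{2} - 3356 = \frac{4489}{4} - 3356 = - \frac{8935}{4}$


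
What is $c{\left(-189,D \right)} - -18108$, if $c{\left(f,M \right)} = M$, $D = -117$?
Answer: $17991$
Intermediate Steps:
$c{\left(-189,D \right)} - -18108 = -117 - -18108 = -117 + 18108 = 17991$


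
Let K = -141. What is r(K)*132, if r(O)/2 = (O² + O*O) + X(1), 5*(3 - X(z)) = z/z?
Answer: 52489536/5 ≈ 1.0498e+7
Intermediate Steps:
X(z) = 14/5 (X(z) = 3 - z/(5*z) = 3 - ⅕*1 = 3 - ⅕ = 14/5)
r(O) = 28/5 + 4*O² (r(O) = 2*((O² + O*O) + 14/5) = 2*((O² + O²) + 14/5) = 2*(2*O² + 14/5) = 2*(14/5 + 2*O²) = 28/5 + 4*O²)
r(K)*132 = (28/5 + 4*(-141)²)*132 = (28/5 + 4*19881)*132 = (28/5 + 79524)*132 = (397648/5)*132 = 52489536/5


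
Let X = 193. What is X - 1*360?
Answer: -167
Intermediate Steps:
X - 1*360 = 193 - 1*360 = 193 - 360 = -167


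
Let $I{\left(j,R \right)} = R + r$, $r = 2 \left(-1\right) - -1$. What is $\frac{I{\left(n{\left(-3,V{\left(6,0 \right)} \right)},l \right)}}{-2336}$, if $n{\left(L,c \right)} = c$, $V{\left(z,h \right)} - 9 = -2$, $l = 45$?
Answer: $- \frac{11}{584} \approx -0.018836$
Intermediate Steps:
$V{\left(z,h \right)} = 7$ ($V{\left(z,h \right)} = 9 - 2 = 7$)
$r = -1$ ($r = -2 + 1 = -1$)
$I{\left(j,R \right)} = -1 + R$ ($I{\left(j,R \right)} = R - 1 = -1 + R$)
$\frac{I{\left(n{\left(-3,V{\left(6,0 \right)} \right)},l \right)}}{-2336} = \frac{-1 + 45}{-2336} = 44 \left(- \frac{1}{2336}\right) = - \frac{11}{584}$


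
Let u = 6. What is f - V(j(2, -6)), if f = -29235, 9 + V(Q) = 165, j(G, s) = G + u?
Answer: -29391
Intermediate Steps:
j(G, s) = 6 + G (j(G, s) = G + 6 = 6 + G)
V(Q) = 156 (V(Q) = -9 + 165 = 156)
f - V(j(2, -6)) = -29235 - 1*156 = -29235 - 156 = -29391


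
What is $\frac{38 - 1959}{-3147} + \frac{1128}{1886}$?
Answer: $\frac{3586411}{2967621} \approx 1.2085$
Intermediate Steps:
$\frac{38 - 1959}{-3147} + \frac{1128}{1886} = \left(38 - 1959\right) \left(- \frac{1}{3147}\right) + 1128 \cdot \frac{1}{1886} = \left(-1921\right) \left(- \frac{1}{3147}\right) + \frac{564}{943} = \frac{1921}{3147} + \frac{564}{943} = \frac{3586411}{2967621}$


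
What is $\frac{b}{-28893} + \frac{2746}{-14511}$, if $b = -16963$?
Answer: $\frac{18534435}{46585147} \approx 0.39786$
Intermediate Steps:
$\frac{b}{-28893} + \frac{2746}{-14511} = - \frac{16963}{-28893} + \frac{2746}{-14511} = \left(-16963\right) \left(- \frac{1}{28893}\right) + 2746 \left(- \frac{1}{14511}\right) = \frac{16963}{28893} - \frac{2746}{14511} = \frac{18534435}{46585147}$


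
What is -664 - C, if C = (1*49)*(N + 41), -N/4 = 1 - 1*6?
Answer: -3653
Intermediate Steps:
N = 20 (N = -4*(1 - 1*6) = -4*(1 - 6) = -4*(-5) = 20)
C = 2989 (C = (1*49)*(20 + 41) = 49*61 = 2989)
-664 - C = -664 - 1*2989 = -664 - 2989 = -3653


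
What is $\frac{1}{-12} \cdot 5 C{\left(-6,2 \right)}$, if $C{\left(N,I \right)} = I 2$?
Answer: $- \frac{5}{3} \approx -1.6667$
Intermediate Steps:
$C{\left(N,I \right)} = 2 I$
$\frac{1}{-12} \cdot 5 C{\left(-6,2 \right)} = \frac{1}{-12} \cdot 5 \cdot 2 \cdot 2 = \left(- \frac{1}{12}\right) 5 \cdot 4 = \left(- \frac{5}{12}\right) 4 = - \frac{5}{3}$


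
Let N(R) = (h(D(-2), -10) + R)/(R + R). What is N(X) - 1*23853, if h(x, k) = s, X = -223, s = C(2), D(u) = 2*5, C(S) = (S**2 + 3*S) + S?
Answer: -10638227/446 ≈ -23853.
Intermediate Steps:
C(S) = S**2 + 4*S
D(u) = 10
s = 12 (s = 2*(4 + 2) = 2*6 = 12)
h(x, k) = 12
N(R) = (12 + R)/(2*R) (N(R) = (12 + R)/(R + R) = (12 + R)/((2*R)) = (12 + R)*(1/(2*R)) = (12 + R)/(2*R))
N(X) - 1*23853 = (1/2)*(12 - 223)/(-223) - 1*23853 = (1/2)*(-1/223)*(-211) - 23853 = 211/446 - 23853 = -10638227/446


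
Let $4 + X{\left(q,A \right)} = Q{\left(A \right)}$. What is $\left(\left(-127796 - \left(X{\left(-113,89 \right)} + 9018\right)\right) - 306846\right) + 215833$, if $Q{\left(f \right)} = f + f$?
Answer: $-228001$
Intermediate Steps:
$Q{\left(f \right)} = 2 f$
$X{\left(q,A \right)} = -4 + 2 A$
$\left(\left(-127796 - \left(X{\left(-113,89 \right)} + 9018\right)\right) - 306846\right) + 215833 = \left(\left(-127796 - \left(\left(-4 + 2 \cdot 89\right) + 9018\right)\right) - 306846\right) + 215833 = \left(\left(-127796 - \left(\left(-4 + 178\right) + 9018\right)\right) - 306846\right) + 215833 = \left(\left(-127796 - \left(174 + 9018\right)\right) - 306846\right) + 215833 = \left(\left(-127796 - 9192\right) - 306846\right) + 215833 = \left(-136988 - 306846\right) + 215833 = -443834 + 215833 = -228001$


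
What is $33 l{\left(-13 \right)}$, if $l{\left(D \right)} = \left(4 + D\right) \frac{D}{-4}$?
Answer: $- \frac{3861}{4} \approx -965.25$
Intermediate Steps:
$l{\left(D \right)} = - \frac{D \left(4 + D\right)}{4}$ ($l{\left(D \right)} = \left(4 + D\right) D \left(- \frac{1}{4}\right) = \left(4 + D\right) \left(- \frac{D}{4}\right) = - \frac{D \left(4 + D\right)}{4}$)
$33 l{\left(-13 \right)} = 33 \left(\left(- \frac{1}{4}\right) \left(-13\right) \left(4 - 13\right)\right) = 33 \left(\left(- \frac{1}{4}\right) \left(-13\right) \left(-9\right)\right) = 33 \left(- \frac{117}{4}\right) = - \frac{3861}{4}$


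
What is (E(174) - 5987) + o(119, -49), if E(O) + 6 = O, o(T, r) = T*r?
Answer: -11650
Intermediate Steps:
E(O) = -6 + O
(E(174) - 5987) + o(119, -49) = ((-6 + 174) - 5987) + 119*(-49) = (168 - 5987) - 5831 = -5819 - 5831 = -11650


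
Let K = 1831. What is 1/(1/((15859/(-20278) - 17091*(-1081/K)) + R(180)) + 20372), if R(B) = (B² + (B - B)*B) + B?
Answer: 1584277941749/32274910266439646 ≈ 4.9087e-5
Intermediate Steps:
R(B) = B + B² (R(B) = (B² + 0*B) + B = (B² + 0) + B = B² + B = B + B²)
1/(1/((15859/(-20278) - 17091*(-1081/K)) + R(180)) + 20372) = 1/(1/((15859/(-20278) - 17091/(1831/(-1081))) + 180*(1 + 180)) + 20372) = 1/(1/((15859*(-1/20278) - 17091/(1831*(-1/1081))) + 180*181) + 20372) = 1/(1/((-15859/20278 - 17091/(-1831/1081)) + 32580) + 20372) = 1/(1/((-15859/20278 - 17091*(-1081/1831)) + 32580) + 20372) = 1/(1/((-15859/20278 + 18475371/1831) + 32580) + 20372) = 1/(1/(374614535309/37129018 + 32580) + 20372) = 1/(1/(1584277941749/37129018) + 20372) = 1/(37129018/1584277941749 + 20372) = 1/(32274910266439646/1584277941749) = 1584277941749/32274910266439646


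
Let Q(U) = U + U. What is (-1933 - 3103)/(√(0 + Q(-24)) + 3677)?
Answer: -18517372/13520377 + 20144*I*√3/13520377 ≈ -1.3696 + 0.0025806*I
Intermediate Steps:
Q(U) = 2*U
(-1933 - 3103)/(√(0 + Q(-24)) + 3677) = (-1933 - 3103)/(√(0 + 2*(-24)) + 3677) = -5036/(√(0 - 48) + 3677) = -5036/(√(-48) + 3677) = -5036/(4*I*√3 + 3677) = -5036/(3677 + 4*I*√3)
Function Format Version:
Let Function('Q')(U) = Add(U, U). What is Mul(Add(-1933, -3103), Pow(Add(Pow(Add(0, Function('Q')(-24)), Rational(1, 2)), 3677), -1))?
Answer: Add(Rational(-18517372, 13520377), Mul(Rational(20144, 13520377), I, Pow(3, Rational(1, 2)))) ≈ Add(-1.3696, Mul(0.0025806, I))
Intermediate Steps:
Function('Q')(U) = Mul(2, U)
Mul(Add(-1933, -3103), Pow(Add(Pow(Add(0, Function('Q')(-24)), Rational(1, 2)), 3677), -1)) = Mul(Add(-1933, -3103), Pow(Add(Pow(Add(0, Mul(2, -24)), Rational(1, 2)), 3677), -1)) = Mul(-5036, Pow(Add(Pow(Add(0, -48), Rational(1, 2)), 3677), -1)) = Mul(-5036, Pow(Add(Pow(-48, Rational(1, 2)), 3677), -1)) = Mul(-5036, Pow(Add(Mul(4, I, Pow(3, Rational(1, 2))), 3677), -1)) = Mul(-5036, Pow(Add(3677, Mul(4, I, Pow(3, Rational(1, 2)))), -1))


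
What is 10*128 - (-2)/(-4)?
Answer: 2559/2 ≈ 1279.5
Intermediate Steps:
10*128 - (-2)/(-4) = 1280 - (-2)*(-1)/4 = 1280 - 1*½ = 1280 - ½ = 2559/2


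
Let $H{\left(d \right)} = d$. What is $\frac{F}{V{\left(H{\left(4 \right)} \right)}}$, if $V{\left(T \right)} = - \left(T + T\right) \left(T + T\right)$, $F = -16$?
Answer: $\frac{1}{4} \approx 0.25$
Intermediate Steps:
$V{\left(T \right)} = - 4 T^{2}$ ($V{\left(T \right)} = - 2 T 2 T = - 4 T^{2}$)
$\frac{F}{V{\left(H{\left(4 \right)} \right)}} = - \frac{16}{\left(-4\right) 4^{2}} = - \frac{16}{\left(-4\right) 16} = - \frac{16}{-64} = \left(-16\right) \left(- \frac{1}{64}\right) = \frac{1}{4}$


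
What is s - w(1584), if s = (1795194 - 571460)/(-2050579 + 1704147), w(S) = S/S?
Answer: -785083/173216 ≈ -4.5324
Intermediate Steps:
w(S) = 1
s = -611867/173216 (s = 1223734/(-346432) = 1223734*(-1/346432) = -611867/173216 ≈ -3.5324)
s - w(1584) = -611867/173216 - 1*1 = -611867/173216 - 1 = -785083/173216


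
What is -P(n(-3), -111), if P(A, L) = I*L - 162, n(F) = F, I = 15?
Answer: 1827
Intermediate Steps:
P(A, L) = -162 + 15*L (P(A, L) = 15*L - 162 = -162 + 15*L)
-P(n(-3), -111) = -(-162 + 15*(-111)) = -(-162 - 1665) = -1*(-1827) = 1827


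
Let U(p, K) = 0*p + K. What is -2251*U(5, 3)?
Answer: -6753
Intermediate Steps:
U(p, K) = K (U(p, K) = 0 + K = K)
-2251*U(5, 3) = -2251*3 = -6753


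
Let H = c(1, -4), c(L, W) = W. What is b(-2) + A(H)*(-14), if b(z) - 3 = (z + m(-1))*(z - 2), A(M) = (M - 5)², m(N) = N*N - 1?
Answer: -1123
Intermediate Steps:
H = -4
m(N) = -1 + N² (m(N) = N² - 1 = -1 + N²)
A(M) = (-5 + M)²
b(z) = 3 + z*(-2 + z) (b(z) = 3 + (z + (-1 + (-1)²))*(z - 2) = 3 + (z + (-1 + 1))*(-2 + z) = 3 + (z + 0)*(-2 + z) = 3 + z*(-2 + z))
b(-2) + A(H)*(-14) = (3 + (-2)² - 2*(-2)) + (-5 - 4)²*(-14) = (3 + 4 + 4) + (-9)²*(-14) = 11 + 81*(-14) = 11 - 1134 = -1123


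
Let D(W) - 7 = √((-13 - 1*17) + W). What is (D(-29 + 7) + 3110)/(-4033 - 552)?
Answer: -3117/4585 - 2*I*√13/4585 ≈ -0.67983 - 0.0015728*I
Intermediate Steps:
D(W) = 7 + √(-30 + W) (D(W) = 7 + √((-13 - 1*17) + W) = 7 + √((-13 - 17) + W) = 7 + √(-30 + W))
(D(-29 + 7) + 3110)/(-4033 - 552) = ((7 + √(-30 + (-29 + 7))) + 3110)/(-4033 - 552) = ((7 + √(-30 - 22)) + 3110)/(-4585) = ((7 + √(-52)) + 3110)*(-1/4585) = ((7 + 2*I*√13) + 3110)*(-1/4585) = (3117 + 2*I*√13)*(-1/4585) = -3117/4585 - 2*I*√13/4585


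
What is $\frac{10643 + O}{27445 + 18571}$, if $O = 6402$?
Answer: $\frac{17045}{46016} \approx 0.37041$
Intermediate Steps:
$\frac{10643 + O}{27445 + 18571} = \frac{10643 + 6402}{27445 + 18571} = \frac{17045}{46016}$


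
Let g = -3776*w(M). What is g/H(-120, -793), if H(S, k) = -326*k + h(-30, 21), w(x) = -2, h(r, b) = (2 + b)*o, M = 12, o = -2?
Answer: 944/32309 ≈ 0.029218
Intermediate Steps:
h(r, b) = -4 - 2*b (h(r, b) = (2 + b)*(-2) = -4 - 2*b)
g = 7552 (g = -3776*(-2) = 7552)
H(S, k) = -46 - 326*k (H(S, k) = -326*k + (-4 - 2*21) = -326*k + (-4 - 42) = -326*k - 46 = -46 - 326*k)
g/H(-120, -793) = 7552/(-46 - 326*(-793)) = 7552/(-46 + 258518) = 7552/258472 = 7552*(1/258472) = 944/32309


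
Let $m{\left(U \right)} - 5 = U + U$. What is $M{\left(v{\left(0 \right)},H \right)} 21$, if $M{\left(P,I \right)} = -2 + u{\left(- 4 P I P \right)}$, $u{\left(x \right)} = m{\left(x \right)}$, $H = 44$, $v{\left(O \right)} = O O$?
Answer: $63$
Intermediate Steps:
$v{\left(O \right)} = O^{2}$
$m{\left(U \right)} = 5 + 2 U$ ($m{\left(U \right)} = 5 + \left(U + U\right) = 5 + 2 U$)
$u{\left(x \right)} = 5 + 2 x$
$M{\left(P,I \right)} = 3 - 8 I P^{2}$ ($M{\left(P,I \right)} = -2 + \left(5 + 2 - 4 P I P\right) = -2 + \left(5 + 2 - 4 I P P\right) = -2 + \left(5 + 2 \left(- 4 I P^{2}\right)\right) = -2 - \left(-5 + 8 I P^{2}\right) = 3 - 8 I P^{2}$)
$M{\left(v{\left(0 \right)},H \right)} 21 = \left(3 - 352 \left(0^{2}\right)^{2}\right) 21 = \left(3 - 352 \cdot 0^{2}\right) 21 = \left(3 - 352 \cdot 0\right) 21 = \left(3 + 0\right) 21 = 3 \cdot 21 = 63$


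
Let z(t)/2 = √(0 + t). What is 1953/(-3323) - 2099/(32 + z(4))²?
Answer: -9506065/4306608 ≈ -2.2073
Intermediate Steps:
z(t) = 2*√t (z(t) = 2*√(0 + t) = 2*√t)
1953/(-3323) - 2099/(32 + z(4))² = 1953/(-3323) - 2099/(32 + 2*√4)² = 1953*(-1/3323) - 2099/(32 + 2*2)² = -1953/3323 - 2099/(32 + 4)² = -1953/3323 - 2099/(36²) = -1953/3323 - 2099/1296 = -9506065/4306608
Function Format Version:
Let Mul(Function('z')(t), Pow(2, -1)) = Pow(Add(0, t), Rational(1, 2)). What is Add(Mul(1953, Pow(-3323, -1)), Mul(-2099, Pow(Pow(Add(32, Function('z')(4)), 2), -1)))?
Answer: Rational(-9506065, 4306608) ≈ -2.2073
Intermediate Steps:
Function('z')(t) = Mul(2, Pow(t, Rational(1, 2))) (Function('z')(t) = Mul(2, Pow(Add(0, t), Rational(1, 2))) = Mul(2, Pow(t, Rational(1, 2))))
Add(Mul(1953, Pow(-3323, -1)), Mul(-2099, Pow(Pow(Add(32, Function('z')(4)), 2), -1))) = Add(Mul(1953, Pow(-3323, -1)), Mul(-2099, Pow(Pow(Add(32, Mul(2, Pow(4, Rational(1, 2)))), 2), -1))) = Add(Mul(1953, Rational(-1, 3323)), Mul(-2099, Pow(Pow(Add(32, Mul(2, 2)), 2), -1))) = Add(Rational(-1953, 3323), Mul(-2099, Pow(Pow(Add(32, 4), 2), -1))) = Add(Rational(-1953, 3323), Mul(-2099, Pow(Pow(36, 2), -1))) = Add(Rational(-1953, 3323), Mul(-2099, Pow(1296, -1))) = Add(Rational(-1953, 3323), Mul(-2099, Rational(1, 1296))) = Add(Rational(-1953, 3323), Rational(-2099, 1296)) = Rational(-9506065, 4306608)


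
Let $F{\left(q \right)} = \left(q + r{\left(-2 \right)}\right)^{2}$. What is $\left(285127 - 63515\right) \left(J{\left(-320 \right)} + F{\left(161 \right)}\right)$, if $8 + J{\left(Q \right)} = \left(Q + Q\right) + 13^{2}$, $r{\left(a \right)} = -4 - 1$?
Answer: $5286997484$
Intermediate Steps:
$r{\left(a \right)} = -5$
$J{\left(Q \right)} = 161 + 2 Q$ ($J{\left(Q \right)} = -8 + \left(\left(Q + Q\right) + 13^{2}\right) = -8 + \left(2 Q + 169\right) = -8 + \left(169 + 2 Q\right) = 161 + 2 Q$)
$F{\left(q \right)} = \left(-5 + q\right)^{2}$ ($F{\left(q \right)} = \left(q - 5\right)^{2} = \left(-5 + q\right)^{2}$)
$\left(285127 - 63515\right) \left(J{\left(-320 \right)} + F{\left(161 \right)}\right) = \left(285127 - 63515\right) \left(\left(161 + 2 \left(-320\right)\right) + \left(-5 + 161\right)^{2}\right) = 221612 \left(\left(161 - 640\right) + 156^{2}\right) = 221612 \left(-479 + 24336\right) = 221612 \cdot 23857 = 5286997484$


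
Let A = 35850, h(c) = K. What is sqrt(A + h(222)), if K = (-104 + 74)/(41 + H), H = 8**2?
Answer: 2*sqrt(439159)/7 ≈ 189.34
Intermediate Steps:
H = 64
K = -2/7 (K = (-104 + 74)/(41 + 64) = -30/105 = -30*1/105 = -2/7 ≈ -0.28571)
h(c) = -2/7
sqrt(A + h(222)) = sqrt(35850 - 2/7) = sqrt(250948/7) = 2*sqrt(439159)/7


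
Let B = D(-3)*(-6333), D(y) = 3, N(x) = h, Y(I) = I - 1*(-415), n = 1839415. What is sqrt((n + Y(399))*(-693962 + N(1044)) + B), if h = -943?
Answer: 2*I*sqrt(319696088061) ≈ 1.1308e+6*I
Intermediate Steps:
Y(I) = 415 + I (Y(I) = I + 415 = 415 + I)
N(x) = -943
B = -18999 (B = 3*(-6333) = -18999)
sqrt((n + Y(399))*(-693962 + N(1044)) + B) = sqrt((1839415 + (415 + 399))*(-693962 - 943) - 18999) = sqrt((1839415 + 814)*(-694905) - 18999) = sqrt(1840229*(-694905) - 18999) = sqrt(-1278784333245 - 18999) = sqrt(-1278784352244) = 2*I*sqrt(319696088061)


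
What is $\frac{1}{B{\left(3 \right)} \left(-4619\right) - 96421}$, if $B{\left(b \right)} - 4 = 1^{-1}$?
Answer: $- \frac{1}{119516} \approx -8.3671 \cdot 10^{-6}$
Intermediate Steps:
$B{\left(b \right)} = 5$ ($B{\left(b \right)} = 4 + 1^{-1} = 4 + 1 = 5$)
$\frac{1}{B{\left(3 \right)} \left(-4619\right) - 96421} = \frac{1}{5 \left(-4619\right) - 96421} = \frac{1}{-23095 - 96421} = \frac{1}{-119516} = - \frac{1}{119516}$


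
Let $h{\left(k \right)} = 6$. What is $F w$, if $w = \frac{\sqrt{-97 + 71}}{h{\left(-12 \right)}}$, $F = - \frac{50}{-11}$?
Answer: $\frac{25 i \sqrt{26}}{33} \approx 3.8629 i$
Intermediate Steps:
$F = \frac{50}{11}$ ($F = \left(-50\right) \left(- \frac{1}{11}\right) = \frac{50}{11} \approx 4.5455$)
$w = \frac{i \sqrt{26}}{6}$ ($w = \frac{\sqrt{-97 + 71}}{6} = \sqrt{-26} \cdot \frac{1}{6} = i \sqrt{26} \cdot \frac{1}{6} = \frac{i \sqrt{26}}{6} \approx 0.84984 i$)
$F w = \frac{50 \frac{i \sqrt{26}}{6}}{11} = \frac{25 i \sqrt{26}}{33}$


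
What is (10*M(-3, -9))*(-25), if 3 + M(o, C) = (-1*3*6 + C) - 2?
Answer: 8000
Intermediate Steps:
M(o, C) = -23 + C (M(o, C) = -3 + ((-1*3*6 + C) - 2) = -3 + ((-3*6 + C) - 2) = -3 + ((-18 + C) - 2) = -3 + (-20 + C) = -23 + C)
(10*M(-3, -9))*(-25) = (10*(-23 - 9))*(-25) = (10*(-32))*(-25) = -320*(-25) = 8000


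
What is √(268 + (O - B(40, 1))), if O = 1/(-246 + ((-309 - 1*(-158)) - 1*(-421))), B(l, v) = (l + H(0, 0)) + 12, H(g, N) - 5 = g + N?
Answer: √30390/12 ≈ 14.527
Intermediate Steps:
H(g, N) = 5 + N + g (H(g, N) = 5 + (g + N) = 5 + (N + g) = 5 + N + g)
B(l, v) = 17 + l (B(l, v) = (l + (5 + 0 + 0)) + 12 = (l + 5) + 12 = (5 + l) + 12 = 17 + l)
O = 1/24 (O = 1/(-246 + ((-309 + 158) + 421)) = 1/(-246 + (-151 + 421)) = 1/(-246 + 270) = 1/24 ≈ 0.041667)
√(268 + (O - B(40, 1))) = √(268 + (1/24 - (17 + 40))) = √(268 + (1/24 - 1*57)) = √(268 + (1/24 - 57)) = √(268 - 1367/24) = √(5065/24) = √30390/12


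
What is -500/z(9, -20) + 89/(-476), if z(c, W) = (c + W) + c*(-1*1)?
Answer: 11811/476 ≈ 24.813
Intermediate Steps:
z(c, W) = W (z(c, W) = (W + c) + c*(-1) = (W + c) - c = W)
-500/z(9, -20) + 89/(-476) = -500/(-20) + 89/(-476) = -500*(-1/20) + 89*(-1/476) = 25 - 89/476 = 11811/476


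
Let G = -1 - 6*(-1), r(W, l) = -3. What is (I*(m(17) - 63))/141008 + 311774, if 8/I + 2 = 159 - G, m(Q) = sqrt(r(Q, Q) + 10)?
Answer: 119327133655/382736 + sqrt(7)/2679152 ≈ 3.1177e+5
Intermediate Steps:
G = 5 (G = -1 + 6 = 5)
m(Q) = sqrt(7) (m(Q) = sqrt(-3 + 10) = sqrt(7))
I = 1/19 (I = 8/(-2 + (159 - 1*5)) = 8/(-2 + (159 - 5)) = 8/(-2 + 154) = 8/152 = 8*(1/152) = 1/19 ≈ 0.052632)
(I*(m(17) - 63))/141008 + 311774 = ((sqrt(7) - 63)/19)/141008 + 311774 = ((-63 + sqrt(7))/19)*(1/141008) + 311774 = (-63/19 + sqrt(7)/19)*(1/141008) + 311774 = (-9/382736 + sqrt(7)/2679152) + 311774 = 119327133655/382736 + sqrt(7)/2679152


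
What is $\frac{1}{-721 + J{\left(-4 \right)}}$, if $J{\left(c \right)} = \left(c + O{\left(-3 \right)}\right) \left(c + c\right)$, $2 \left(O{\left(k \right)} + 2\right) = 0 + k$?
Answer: $- \frac{1}{661} \approx -0.0015129$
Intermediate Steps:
$O{\left(k \right)} = -2 + \frac{k}{2}$ ($O{\left(k \right)} = -2 + \frac{0 + k}{2} = -2 + \frac{k}{2}$)
$J{\left(c \right)} = 2 c \left(- \frac{7}{2} + c\right)$ ($J{\left(c \right)} = \left(c + \left(-2 + \frac{1}{2} \left(-3\right)\right)\right) \left(c + c\right) = \left(c - \frac{7}{2}\right) 2 c = \left(- \frac{7}{2} + c\right) 2 c = 2 c \left(- \frac{7}{2} + c\right)$)
$\frac{1}{-721 + J{\left(-4 \right)}} = \frac{1}{-721 - 4 \left(-7 + 2 \left(-4\right)\right)} = \frac{1}{-721 - 4 \left(-7 - 8\right)} = \frac{1}{-721 - -60} = \frac{1}{-721 + 60} = \frac{1}{-661} = - \frac{1}{661}$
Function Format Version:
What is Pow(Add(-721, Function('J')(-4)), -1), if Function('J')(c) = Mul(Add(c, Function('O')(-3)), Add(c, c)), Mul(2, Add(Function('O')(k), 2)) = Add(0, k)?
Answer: Rational(-1, 661) ≈ -0.0015129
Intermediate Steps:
Function('O')(k) = Add(-2, Mul(Rational(1, 2), k)) (Function('O')(k) = Add(-2, Mul(Rational(1, 2), Add(0, k))) = Add(-2, Mul(Rational(1, 2), k)))
Function('J')(c) = Mul(2, c, Add(Rational(-7, 2), c)) (Function('J')(c) = Mul(Add(c, Add(-2, Mul(Rational(1, 2), -3))), Add(c, c)) = Mul(Add(c, Add(-2, Rational(-3, 2))), Mul(2, c)) = Mul(Add(c, Rational(-7, 2)), Mul(2, c)) = Mul(Add(Rational(-7, 2), c), Mul(2, c)) = Mul(2, c, Add(Rational(-7, 2), c)))
Pow(Add(-721, Function('J')(-4)), -1) = Pow(Add(-721, Mul(-4, Add(-7, Mul(2, -4)))), -1) = Pow(Add(-721, Mul(-4, Add(-7, -8))), -1) = Pow(Add(-721, Mul(-4, -15)), -1) = Pow(Add(-721, 60), -1) = Pow(-661, -1) = Rational(-1, 661)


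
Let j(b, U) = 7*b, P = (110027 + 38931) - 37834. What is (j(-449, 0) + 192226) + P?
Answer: 300207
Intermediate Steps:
P = 111124 (P = 148958 - 37834 = 111124)
(j(-449, 0) + 192226) + P = (7*(-449) + 192226) + 111124 = (-3143 + 192226) + 111124 = 189083 + 111124 = 300207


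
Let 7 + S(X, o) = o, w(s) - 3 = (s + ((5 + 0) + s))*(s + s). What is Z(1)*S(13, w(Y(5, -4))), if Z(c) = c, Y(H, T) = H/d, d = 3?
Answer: 214/9 ≈ 23.778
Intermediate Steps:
Y(H, T) = H/3
w(s) = 3 + 2*s*(5 + 2*s) (w(s) = 3 + (s + ((5 + 0) + s))*(s + s) = 3 + (s + (5 + s))*(2*s) = 3 + (5 + 2*s)*(2*s) = 3 + 2*s*(5 + 2*s))
S(X, o) = -7 + o
Z(1)*S(13, w(Y(5, -4))) = 1*(-7 + (3 + 4*((⅓)*5)² + 10*((⅓)*5))) = 1*(-7 + (3 + 4*(5/3)² + 10*(5/3))) = 1*(-7 + (3 + 4*(25/9) + 50/3)) = 1*(-7 + (3 + 100/9 + 50/3)) = 1*(-7 + 277/9) = 1*(214/9) = 214/9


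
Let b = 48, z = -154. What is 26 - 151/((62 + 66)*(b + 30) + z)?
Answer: 255429/9830 ≈ 25.985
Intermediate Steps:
26 - 151/((62 + 66)*(b + 30) + z) = 26 - 151/((62 + 66)*(48 + 30) - 154) = 26 - 151/(128*78 - 154) = 26 - 151/(9984 - 154) = 26 - 151/9830 = 255429/9830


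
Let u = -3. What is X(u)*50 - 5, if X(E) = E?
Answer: -155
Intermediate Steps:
X(u)*50 - 5 = -3*50 - 5 = -150 - 5 = -155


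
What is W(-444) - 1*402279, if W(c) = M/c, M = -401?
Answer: -178611475/444 ≈ -4.0228e+5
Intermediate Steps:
W(c) = -401/c
W(-444) - 1*402279 = -401/(-444) - 1*402279 = -401*(-1/444) - 402279 = 401/444 - 402279 = -178611475/444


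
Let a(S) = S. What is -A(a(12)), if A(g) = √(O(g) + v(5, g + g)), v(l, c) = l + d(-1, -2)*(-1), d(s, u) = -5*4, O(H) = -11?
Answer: -√14 ≈ -3.7417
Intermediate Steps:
d(s, u) = -20
v(l, c) = 20 + l (v(l, c) = l - 20*(-1) = l + 20 = 20 + l)
A(g) = √14 (A(g) = √(-11 + (20 + 5)) = √(-11 + 25) = √14)
-A(a(12)) = -√14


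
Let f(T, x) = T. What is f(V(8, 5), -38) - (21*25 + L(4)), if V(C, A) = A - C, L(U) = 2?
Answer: -530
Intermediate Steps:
f(V(8, 5), -38) - (21*25 + L(4)) = (5 - 1*8) - (21*25 + 2) = (5 - 8) - (525 + 2) = -3 - 1*527 = -3 - 527 = -530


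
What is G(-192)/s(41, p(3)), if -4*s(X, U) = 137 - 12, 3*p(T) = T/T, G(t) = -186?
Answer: 744/125 ≈ 5.9520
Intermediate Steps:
p(T) = ⅓ (p(T) = (T/T)/3 = (⅓)*1 = ⅓)
s(X, U) = -125/4 (s(X, U) = -(137 - 12)/4 = -¼*125 = -125/4)
G(-192)/s(41, p(3)) = -186/(-125/4) = -186*(-4/125) = 744/125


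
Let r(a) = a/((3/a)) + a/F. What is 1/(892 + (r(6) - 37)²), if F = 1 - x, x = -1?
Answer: 1/1376 ≈ 0.00072674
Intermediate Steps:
F = 2 (F = 1 - 1*(-1) = 1 + 1 = 2)
r(a) = a/2 + a²/3 (r(a) = a/((3/a)) + a/2 = a*(a/3) + a*(½) = a²/3 + a/2 = a/2 + a²/3)
1/(892 + (r(6) - 37)²) = 1/(892 + ((⅙)*6*(3 + 2*6) - 37)²) = 1/(892 + ((⅙)*6*(3 + 12) - 37)²) = 1/(892 + ((⅙)*6*15 - 37)²) = 1/(892 + (15 - 37)²) = 1/(892 + (-22)²) = 1/(892 + 484) = 1/1376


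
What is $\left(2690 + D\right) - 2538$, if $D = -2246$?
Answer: $-2094$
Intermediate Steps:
$\left(2690 + D\right) - 2538 = \left(2690 - 2246\right) - 2538 = 444 - 2538 = -2094$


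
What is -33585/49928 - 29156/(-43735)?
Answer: -13139207/2183601080 ≈ -0.0060172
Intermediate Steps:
-33585/49928 - 29156/(-43735) = -33585*1/49928 - 29156*(-1/43735) = -33585/49928 + 29156/43735 = -13139207/2183601080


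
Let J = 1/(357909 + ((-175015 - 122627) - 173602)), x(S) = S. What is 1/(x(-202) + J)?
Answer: -113335/22893671 ≈ -0.0049505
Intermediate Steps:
J = -1/113335 (J = 1/(357909 + (-297642 - 173602)) = 1/(357909 - 471244) = 1/(-113335) = -1/113335 ≈ -8.8234e-6)
1/(x(-202) + J) = 1/(-202 - 1/113335) = 1/(-22893671/113335) = -113335/22893671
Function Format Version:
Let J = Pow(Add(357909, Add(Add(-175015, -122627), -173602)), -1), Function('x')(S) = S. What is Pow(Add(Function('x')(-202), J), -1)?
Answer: Rational(-113335, 22893671) ≈ -0.0049505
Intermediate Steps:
J = Rational(-1, 113335) (J = Pow(Add(357909, Add(-297642, -173602)), -1) = Pow(Add(357909, -471244), -1) = Pow(-113335, -1) = Rational(-1, 113335) ≈ -8.8234e-6)
Pow(Add(Function('x')(-202), J), -1) = Pow(Add(-202, Rational(-1, 113335)), -1) = Pow(Rational(-22893671, 113335), -1) = Rational(-113335, 22893671)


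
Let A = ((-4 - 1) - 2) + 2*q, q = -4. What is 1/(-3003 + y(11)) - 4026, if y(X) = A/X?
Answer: -133051259/33048 ≈ -4026.0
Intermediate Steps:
A = -15 (A = ((-4 - 1) - 2) + 2*(-4) = (-5 - 2) - 8 = -7 - 8 = -15)
y(X) = -15/X
1/(-3003 + y(11)) - 4026 = 1/(-3003 - 15/11) - 4026 = 1/(-33048/11) - 4026 = -11/33048 - 4026 = -133051259/33048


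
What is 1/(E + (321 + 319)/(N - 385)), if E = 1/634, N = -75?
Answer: -14582/20265 ≈ -0.71957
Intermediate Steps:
E = 1/634 ≈ 0.0015773
1/(E + (321 + 319)/(N - 385)) = 1/(1/634 + (321 + 319)/(-75 - 385)) = 1/(1/634 + 640/(-460)) = 1/(1/634 + 640*(-1/460)) = 1/(1/634 - 32/23) = 1/(-20265/14582) = -14582/20265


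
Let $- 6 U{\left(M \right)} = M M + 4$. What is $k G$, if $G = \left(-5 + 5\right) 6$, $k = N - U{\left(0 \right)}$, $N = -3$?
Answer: $0$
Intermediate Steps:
$U{\left(M \right)} = - \frac{2}{3} - \frac{M^{2}}{6}$ ($U{\left(M \right)} = - \frac{M M + 4}{6} = - \frac{M^{2} + 4}{6} = - \frac{4 + M^{2}}{6} = - \frac{2}{3} - \frac{M^{2}}{6}$)
$k = - \frac{7}{3}$ ($k = -3 - \left(- \frac{2}{3} - \frac{0^{2}}{6}\right) = -3 - \left(- \frac{2}{3} - 0\right) = -3 - \left(- \frac{2}{3} + 0\right) = -3 - - \frac{2}{3} = -3 + \frac{2}{3} = - \frac{7}{3} \approx -2.3333$)
$G = 0$ ($G = 0 \cdot 6 = 0$)
$k G = \left(- \frac{7}{3}\right) 0 = 0$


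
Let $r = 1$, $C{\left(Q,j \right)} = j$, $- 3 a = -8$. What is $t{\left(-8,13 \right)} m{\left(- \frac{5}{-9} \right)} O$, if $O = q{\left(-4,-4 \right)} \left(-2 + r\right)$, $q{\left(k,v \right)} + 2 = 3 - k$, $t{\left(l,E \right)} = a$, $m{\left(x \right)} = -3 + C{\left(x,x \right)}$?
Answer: $\frac{880}{27} \approx 32.593$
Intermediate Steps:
$a = \frac{8}{3}$ ($a = \left(- \frac{1}{3}\right) \left(-8\right) = \frac{8}{3} \approx 2.6667$)
$m{\left(x \right)} = -3 + x$
$t{\left(l,E \right)} = \frac{8}{3}$
$q{\left(k,v \right)} = 1 - k$ ($q{\left(k,v \right)} = -2 - \left(-3 + k\right) = 1 - k$)
$O = -5$ ($O = \left(1 - -4\right) \left(-2 + 1\right) = \left(1 + 4\right) \left(-1\right) = 5 \left(-1\right) = -5$)
$t{\left(-8,13 \right)} m{\left(- \frac{5}{-9} \right)} O = \frac{8 \left(-3 - \frac{5}{-9}\right)}{3} \left(-5\right) = \frac{8 \left(-3 - - \frac{5}{9}\right)}{3} \left(-5\right) = \frac{8 \left(-3 + \frac{5}{9}\right)}{3} \left(-5\right) = \frac{8}{3} \left(- \frac{22}{9}\right) \left(-5\right) = \left(- \frac{176}{27}\right) \left(-5\right) = \frac{880}{27}$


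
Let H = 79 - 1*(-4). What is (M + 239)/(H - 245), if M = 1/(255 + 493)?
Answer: -59591/40392 ≈ -1.4753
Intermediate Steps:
M = 1/748 ≈ 0.0013369
H = 83 (H = 79 + 4 = 83)
(M + 239)/(H - 245) = (1/748 + 239)/(83 - 245) = (178773/748)/(-162) = (178773/748)*(-1/162) = -59591/40392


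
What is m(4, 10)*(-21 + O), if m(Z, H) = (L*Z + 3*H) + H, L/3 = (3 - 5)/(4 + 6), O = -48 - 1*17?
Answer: -16168/5 ≈ -3233.6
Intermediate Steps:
O = -65 (O = -48 - 17 = -65)
L = -⅗ (L = 3*((3 - 5)/(4 + 6)) = 3*(-2/10) = 3*(-2*⅒) = 3*(-⅕) = -⅗ ≈ -0.60000)
m(Z, H) = 4*H - 3*Z/5 (m(Z, H) = (-3*Z/5 + 3*H) + H = (3*H - 3*Z/5) + H = 4*H - 3*Z/5)
m(4, 10)*(-21 + O) = (4*10 - ⅗*4)*(-21 - 65) = (40 - 12/5)*(-86) = (188/5)*(-86) = -16168/5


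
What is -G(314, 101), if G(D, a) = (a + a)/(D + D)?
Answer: -101/314 ≈ -0.32166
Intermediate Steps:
G(D, a) = a/D (G(D, a) = (2*a)/((2*D)) = (2*a)*(1/(2*D)) = a/D)
-G(314, 101) = -101/314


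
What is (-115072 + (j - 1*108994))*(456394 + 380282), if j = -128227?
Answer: -294755098068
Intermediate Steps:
(-115072 + (j - 1*108994))*(456394 + 380282) = (-115072 + (-128227 - 1*108994))*(456394 + 380282) = (-115072 + (-128227 - 108994))*836676 = (-115072 - 237221)*836676 = -352293*836676 = -294755098068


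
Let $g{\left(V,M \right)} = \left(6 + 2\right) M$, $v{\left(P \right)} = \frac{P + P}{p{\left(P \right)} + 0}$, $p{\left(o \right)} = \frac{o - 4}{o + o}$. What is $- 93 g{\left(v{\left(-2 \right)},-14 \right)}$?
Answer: $10416$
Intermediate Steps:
$p{\left(o \right)} = \frac{-4 + o}{2 o}$
$v{\left(P \right)} = \frac{4 P^{2}}{-4 + P}$ ($v{\left(P \right)} = \frac{P + P}{\frac{-4 + P}{2 P} + 0} = \frac{2 P}{\frac{1}{2} \frac{1}{P} \left(-4 + P\right)} = 2 P \frac{2 P}{-4 + P} = \frac{4 P^{2}}{-4 + P}$)
$g{\left(V,M \right)} = 8 M$
$- 93 g{\left(v{\left(-2 \right)},-14 \right)} = - 93 \cdot 8 \left(-14\right) = \left(-93\right) \left(-112\right) = 10416$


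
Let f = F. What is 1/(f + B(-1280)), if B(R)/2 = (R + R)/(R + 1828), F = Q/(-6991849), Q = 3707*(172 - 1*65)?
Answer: -957883313/9003907633 ≈ -0.10639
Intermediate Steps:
Q = 396649 (Q = 3707*(172 - 65) = 3707*107 = 396649)
F = -396649/6991849 (F = 396649/(-6991849) = 396649*(-1/6991849) = -396649/6991849 ≈ -0.056730)
B(R) = 4*R/(1828 + R) (B(R) = 2*((R + R)/(R + 1828)) = 2*((2*R)/(1828 + R)) = 2*(2*R/(1828 + R)) = 4*R/(1828 + R))
f = -396649/6991849 ≈ -0.056730
1/(f + B(-1280)) = 1/(-396649/6991849 + 4*(-1280)/(1828 - 1280)) = 1/(-396649/6991849 + 4*(-1280)/548) = 1/(-396649/6991849 + 4*(-1280)*(1/548)) = 1/(-396649/6991849 - 1280/137) = 1/(-9003907633/957883313) = -957883313/9003907633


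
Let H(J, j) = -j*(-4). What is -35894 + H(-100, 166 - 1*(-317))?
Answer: -33962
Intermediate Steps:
H(J, j) = 4*j
-35894 + H(-100, 166 - 1*(-317)) = -35894 + 4*(166 - 1*(-317)) = -35894 + 4*(166 + 317) = -35894 + 4*483 = -35894 + 1932 = -33962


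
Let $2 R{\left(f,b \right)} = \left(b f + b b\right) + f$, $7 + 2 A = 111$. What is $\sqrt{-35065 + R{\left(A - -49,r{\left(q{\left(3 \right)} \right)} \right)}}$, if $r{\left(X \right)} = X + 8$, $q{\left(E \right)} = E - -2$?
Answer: $\frac{i \sqrt{137094}}{2} \approx 185.13 i$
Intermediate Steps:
$A = 52$ ($A = - \frac{7}{2} + \frac{1}{2} \cdot 111 = - \frac{7}{2} + \frac{111}{2} = 52$)
$q{\left(E \right)} = 2 + E$ ($q{\left(E \right)} = E + 2 = 2 + E$)
$r{\left(X \right)} = 8 + X$
$R{\left(f,b \right)} = \frac{f}{2} + \frac{b^{2}}{2} + \frac{b f}{2}$ ($R{\left(f,b \right)} = \frac{\left(b f + b b\right) + f}{2} = \frac{\left(b f + b^{2}\right) + f}{2} = \frac{\left(b^{2} + b f\right) + f}{2} = \frac{f + b^{2} + b f}{2} = \frac{f}{2} + \frac{b^{2}}{2} + \frac{b f}{2}$)
$\sqrt{-35065 + R{\left(A - -49,r{\left(q{\left(3 \right)} \right)} \right)}} = \sqrt{-35065 + \left(\frac{52 - -49}{2} + \frac{\left(8 + \left(2 + 3\right)\right)^{2}}{2} + \frac{\left(8 + \left(2 + 3\right)\right) \left(52 - -49\right)}{2}\right)} = \sqrt{-35065 + \left(\frac{52 + 49}{2} + \frac{\left(8 + 5\right)^{2}}{2} + \frac{\left(8 + 5\right) \left(52 + 49\right)}{2}\right)} = \sqrt{-35065 + \left(\frac{1}{2} \cdot 101 + \frac{13^{2}}{2} + \frac{1}{2} \cdot 13 \cdot 101\right)} = \sqrt{-35065 + \left(\frac{101}{2} + \frac{1}{2} \cdot 169 + \frac{1313}{2}\right)} = \sqrt{-35065 + \left(\frac{101}{2} + \frac{169}{2} + \frac{1313}{2}\right)} = \sqrt{-35065 + \frac{1583}{2}} = \sqrt{- \frac{68547}{2}} = \frac{i \sqrt{137094}}{2}$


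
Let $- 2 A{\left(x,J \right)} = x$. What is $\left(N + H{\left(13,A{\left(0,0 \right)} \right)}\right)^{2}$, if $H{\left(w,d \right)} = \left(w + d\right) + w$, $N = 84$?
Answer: $12100$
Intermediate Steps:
$A{\left(x,J \right)} = - \frac{x}{2}$
$H{\left(w,d \right)} = d + 2 w$ ($H{\left(w,d \right)} = \left(d + w\right) + w = d + 2 w$)
$\left(N + H{\left(13,A{\left(0,0 \right)} \right)}\right)^{2} = \left(84 + \left(\left(- \frac{1}{2}\right) 0 + 2 \cdot 13\right)\right)^{2} = \left(84 + \left(0 + 26\right)\right)^{2} = \left(84 + 26\right)^{2} = 110^{2} = 12100$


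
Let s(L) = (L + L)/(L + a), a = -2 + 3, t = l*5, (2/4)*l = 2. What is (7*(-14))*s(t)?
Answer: -560/3 ≈ -186.67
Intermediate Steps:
l = 4 (l = 2*2 = 4)
t = 20 (t = 4*5 = 20)
a = 1
s(L) = 2*L/(1 + L) (s(L) = (L + L)/(L + 1) = (2*L)/(1 + L) = 2*L/(1 + L))
(7*(-14))*s(t) = (7*(-14))*(2*20/(1 + 20)) = -196*20/21 = -98*40/21 = -560/3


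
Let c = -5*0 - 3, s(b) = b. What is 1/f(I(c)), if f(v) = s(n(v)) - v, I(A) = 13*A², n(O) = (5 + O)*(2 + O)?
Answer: 1/14401 ≈ 6.9440e-5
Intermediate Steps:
n(O) = (2 + O)*(5 + O)
c = -3 (c = 0 - 3 = -3)
f(v) = 10 + v² + 6*v (f(v) = (10 + v² + 7*v) - v = 10 + v² + 6*v)
1/f(I(c)) = 1/(10 + (13*(-3)²)² + 6*(13*(-3)²)) = 1/(10 + (13*9)² + 6*(13*9)) = 1/(10 + 117² + 6*117) = 1/(10 + 13689 + 702) = 1/14401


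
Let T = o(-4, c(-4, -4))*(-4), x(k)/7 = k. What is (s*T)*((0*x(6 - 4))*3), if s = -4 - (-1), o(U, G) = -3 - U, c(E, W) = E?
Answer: 0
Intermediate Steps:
x(k) = 7*k
s = -3 (s = -4 - 1*(-1) = -4 + 1 = -3)
T = -4 (T = (-3 - 1*(-4))*(-4) = (-3 + 4)*(-4) = 1*(-4) = -4)
(s*T)*((0*x(6 - 4))*3) = (-3*(-4))*((0*(7*(6 - 4)))*3) = 12*((0*(7*2))*3) = 12*((0*14)*3) = 12*(0*3) = 12*0 = 0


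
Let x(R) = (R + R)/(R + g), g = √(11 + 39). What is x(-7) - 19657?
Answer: -19755 - 70*√2 ≈ -19854.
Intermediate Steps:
g = 5*√2 (g = √50 = 5*√2 ≈ 7.0711)
x(R) = 2*R/(R + 5*√2) (x(R) = (R + R)/(R + 5*√2) = (2*R)/(R + 5*√2) = 2*R/(R + 5*√2))
x(-7) - 19657 = 2*(-7)/(-7 + 5*√2) - 19657 = -14/(-7 + 5*√2) - 19657 = -19657 - 14/(-7 + 5*√2)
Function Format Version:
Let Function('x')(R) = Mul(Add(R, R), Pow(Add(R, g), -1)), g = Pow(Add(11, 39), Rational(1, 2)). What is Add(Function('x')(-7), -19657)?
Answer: Add(-19755, Mul(-70, Pow(2, Rational(1, 2)))) ≈ -19854.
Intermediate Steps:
g = Mul(5, Pow(2, Rational(1, 2))) (g = Pow(50, Rational(1, 2)) = Mul(5, Pow(2, Rational(1, 2))) ≈ 7.0711)
Function('x')(R) = Mul(2, R, Pow(Add(R, Mul(5, Pow(2, Rational(1, 2)))), -1)) (Function('x')(R) = Mul(Add(R, R), Pow(Add(R, Mul(5, Pow(2, Rational(1, 2)))), -1)) = Mul(Mul(2, R), Pow(Add(R, Mul(5, Pow(2, Rational(1, 2)))), -1)) = Mul(2, R, Pow(Add(R, Mul(5, Pow(2, Rational(1, 2)))), -1)))
Add(Function('x')(-7), -19657) = Add(Mul(2, -7, Pow(Add(-7, Mul(5, Pow(2, Rational(1, 2)))), -1)), -19657) = Add(Mul(-14, Pow(Add(-7, Mul(5, Pow(2, Rational(1, 2)))), -1)), -19657) = Add(-19657, Mul(-14, Pow(Add(-7, Mul(5, Pow(2, Rational(1, 2)))), -1)))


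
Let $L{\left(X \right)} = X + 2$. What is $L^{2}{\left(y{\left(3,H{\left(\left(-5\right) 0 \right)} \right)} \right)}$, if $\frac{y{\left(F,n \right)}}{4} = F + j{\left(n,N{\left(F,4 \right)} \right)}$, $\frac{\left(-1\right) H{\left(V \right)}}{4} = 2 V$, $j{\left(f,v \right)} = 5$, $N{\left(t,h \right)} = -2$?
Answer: $1156$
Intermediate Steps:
$H{\left(V \right)} = - 8 V$ ($H{\left(V \right)} = - 4 \cdot 2 V = - 8 V$)
$y{\left(F,n \right)} = 20 + 4 F$ ($y{\left(F,n \right)} = 4 \left(F + 5\right) = 4 \left(5 + F\right) = 20 + 4 F$)
$L{\left(X \right)} = 2 + X$
$L^{2}{\left(y{\left(3,H{\left(\left(-5\right) 0 \right)} \right)} \right)} = \left(2 + \left(20 + 4 \cdot 3\right)\right)^{2} = \left(2 + \left(20 + 12\right)\right)^{2} = \left(2 + 32\right)^{2} = 34^{2} = 1156$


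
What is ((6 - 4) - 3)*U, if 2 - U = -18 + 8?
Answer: -12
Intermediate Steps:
U = 12 (U = 2 - (-18 + 8) = 2 - 1*(-10) = 2 + 10 = 12)
((6 - 4) - 3)*U = ((6 - 4) - 3)*12 = (2 - 3)*12 = -1*12 = -12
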